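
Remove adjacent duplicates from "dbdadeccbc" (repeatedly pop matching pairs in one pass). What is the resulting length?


Input: dbdadeccbc
Stack-based adjacent duplicate removal:
  Read 'd': push. Stack: d
  Read 'b': push. Stack: db
  Read 'd': push. Stack: dbd
  Read 'a': push. Stack: dbda
  Read 'd': push. Stack: dbdad
  Read 'e': push. Stack: dbdade
  Read 'c': push. Stack: dbdadec
  Read 'c': matches stack top 'c' => pop. Stack: dbdade
  Read 'b': push. Stack: dbdadeb
  Read 'c': push. Stack: dbdadebc
Final stack: "dbdadebc" (length 8)

8


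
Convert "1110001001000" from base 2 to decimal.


Input: "1110001001000" in base 2
Positional expansion:
  Digit '1' (value 1) x 2^12 = 4096
  Digit '1' (value 1) x 2^11 = 2048
  Digit '1' (value 1) x 2^10 = 1024
  Digit '0' (value 0) x 2^9 = 0
  Digit '0' (value 0) x 2^8 = 0
  Digit '0' (value 0) x 2^7 = 0
  Digit '1' (value 1) x 2^6 = 64
  Digit '0' (value 0) x 2^5 = 0
  Digit '0' (value 0) x 2^4 = 0
  Digit '1' (value 1) x 2^3 = 8
  Digit '0' (value 0) x 2^2 = 0
  Digit '0' (value 0) x 2^1 = 0
  Digit '0' (value 0) x 2^0 = 0
Sum = 7240

7240


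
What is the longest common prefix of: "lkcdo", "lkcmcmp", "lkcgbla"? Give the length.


Words: lkcdo, lkcmcmp, lkcgbla
  Position 0: all 'l' => match
  Position 1: all 'k' => match
  Position 2: all 'c' => match
  Position 3: ('d', 'm', 'g') => mismatch, stop
LCP = "lkc" (length 3)

3


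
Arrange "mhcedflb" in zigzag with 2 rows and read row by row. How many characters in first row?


Zigzag "mhcedflb" into 2 rows:
Placing characters:
  'm' => row 0
  'h' => row 1
  'c' => row 0
  'e' => row 1
  'd' => row 0
  'f' => row 1
  'l' => row 0
  'b' => row 1
Rows:
  Row 0: "mcdl"
  Row 1: "hefb"
First row length: 4

4


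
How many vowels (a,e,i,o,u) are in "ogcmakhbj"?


Input: ogcmakhbj
Checking each character:
  'o' at position 0: vowel (running total: 1)
  'g' at position 1: consonant
  'c' at position 2: consonant
  'm' at position 3: consonant
  'a' at position 4: vowel (running total: 2)
  'k' at position 5: consonant
  'h' at position 6: consonant
  'b' at position 7: consonant
  'j' at position 8: consonant
Total vowels: 2

2


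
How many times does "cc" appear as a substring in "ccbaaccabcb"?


Searching for "cc" in "ccbaaccabcb"
Scanning each position:
  Position 0: "cc" => MATCH
  Position 1: "cb" => no
  Position 2: "ba" => no
  Position 3: "aa" => no
  Position 4: "ac" => no
  Position 5: "cc" => MATCH
  Position 6: "ca" => no
  Position 7: "ab" => no
  Position 8: "bc" => no
  Position 9: "cb" => no
Total occurrences: 2

2


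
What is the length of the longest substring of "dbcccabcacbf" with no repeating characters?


Input: "dbcccabcacbf"
Sliding window (track last position of each char):
  Position 0 ('d'): window [0,0] length 1 -- new best
  Position 1 ('b'): window [0,1] length 2 -- new best
  Position 2 ('c'): window [0,2] length 3 -- new best
  Position 3 ('c'): repeat (last at 2), move window start to 3
  Position 3 ('c'): window [3,3] length 1
  Position 4 ('c'): repeat (last at 3), move window start to 4
  Position 4 ('c'): window [4,4] length 1
  Position 5 ('a'): window [4,5] length 2
  Position 6 ('b'): window [4,6] length 3
  Position 7 ('c'): repeat (last at 4), move window start to 5
  Position 7 ('c'): window [5,7] length 3
  Position 8 ('a'): repeat (last at 5), move window start to 6
  Position 8 ('a'): window [6,8] length 3
  Position 9 ('c'): repeat (last at 7), move window start to 8
  Position 9 ('c'): window [8,9] length 2
  Position 10 ('b'): window [8,10] length 3
  Position 11 ('f'): window [8,11] length 4 -- new best
Longest substring with no repeats: "acbf" with length 4

4


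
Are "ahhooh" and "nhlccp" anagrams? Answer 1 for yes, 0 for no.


Strings: "ahhooh", "nhlccp"
Sorted first:  ahhhoo
Sorted second: cchlnp
Differ at position 0: 'a' vs 'c' => not anagrams

0


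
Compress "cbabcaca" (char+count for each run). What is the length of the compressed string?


Input: cbabcaca
Runs:
  'c' x 1 => "c1"
  'b' x 1 => "b1"
  'a' x 1 => "a1"
  'b' x 1 => "b1"
  'c' x 1 => "c1"
  'a' x 1 => "a1"
  'c' x 1 => "c1"
  'a' x 1 => "a1"
Compressed: "c1b1a1b1c1a1c1a1"
Compressed length: 16

16


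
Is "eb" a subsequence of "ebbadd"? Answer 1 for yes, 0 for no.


Check if "eb" is a subsequence of "ebbadd"
Greedy scan:
  Position 0 ('e'): matches sub[0] = 'e'
  Position 1 ('b'): matches sub[1] = 'b'
  Position 2 ('b'): no match needed
  Position 3 ('a'): no match needed
  Position 4 ('d'): no match needed
  Position 5 ('d'): no match needed
All 2 characters matched => is a subsequence

1


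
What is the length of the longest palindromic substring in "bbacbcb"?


Input: "bbacbcb"
Checking substrings for palindromes:
  [3:6] "cbc" (len 3) => palindrome
  [4:7] "bcb" (len 3) => palindrome
  [0:2] "bb" (len 2) => palindrome
Longest palindromic substring: "cbc" with length 3

3


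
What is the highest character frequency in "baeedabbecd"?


Input: baeedabbecd
Character counts:
  'a': 2
  'b': 3
  'c': 1
  'd': 2
  'e': 3
Maximum frequency: 3

3


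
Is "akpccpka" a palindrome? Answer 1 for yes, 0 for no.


Input: akpccpka
Reversed: akpccpka
  Compare pos 0 ('a') with pos 7 ('a'): match
  Compare pos 1 ('k') with pos 6 ('k'): match
  Compare pos 2 ('p') with pos 5 ('p'): match
  Compare pos 3 ('c') with pos 4 ('c'): match
Result: palindrome

1


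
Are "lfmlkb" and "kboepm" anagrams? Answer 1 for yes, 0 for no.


Strings: "lfmlkb", "kboepm"
Sorted first:  bfkllm
Sorted second: bekmop
Differ at position 1: 'f' vs 'e' => not anagrams

0


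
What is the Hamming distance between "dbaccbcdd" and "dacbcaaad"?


Comparing "dbaccbcdd" and "dacbcaaad" position by position:
  Position 0: 'd' vs 'd' => same
  Position 1: 'b' vs 'a' => differ
  Position 2: 'a' vs 'c' => differ
  Position 3: 'c' vs 'b' => differ
  Position 4: 'c' vs 'c' => same
  Position 5: 'b' vs 'a' => differ
  Position 6: 'c' vs 'a' => differ
  Position 7: 'd' vs 'a' => differ
  Position 8: 'd' vs 'd' => same
Total differences (Hamming distance): 6

6


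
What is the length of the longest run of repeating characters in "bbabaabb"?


Input: "bbabaabb"
Scanning for longest run:
  Position 1 ('b'): continues run of 'b', length=2
  Position 2 ('a'): new char, reset run to 1
  Position 3 ('b'): new char, reset run to 1
  Position 4 ('a'): new char, reset run to 1
  Position 5 ('a'): continues run of 'a', length=2
  Position 6 ('b'): new char, reset run to 1
  Position 7 ('b'): continues run of 'b', length=2
Longest run: 'b' with length 2

2


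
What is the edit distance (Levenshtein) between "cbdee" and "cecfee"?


Computing edit distance: "cbdee" -> "cecfee"
DP table:
           c    e    c    f    e    e
      0    1    2    3    4    5    6
  c   1    0    1    2    3    4    5
  b   2    1    1    2    3    4    5
  d   3    2    2    2    3    4    5
  e   4    3    2    3    3    3    4
  e   5    4    3    3    4    3    3
Edit distance = dp[5][6] = 3

3


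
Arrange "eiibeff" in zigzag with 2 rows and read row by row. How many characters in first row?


Zigzag "eiibeff" into 2 rows:
Placing characters:
  'e' => row 0
  'i' => row 1
  'i' => row 0
  'b' => row 1
  'e' => row 0
  'f' => row 1
  'f' => row 0
Rows:
  Row 0: "eief"
  Row 1: "ibf"
First row length: 4

4


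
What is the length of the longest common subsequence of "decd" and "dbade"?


LCS of "decd" and "dbade"
DP table:
           d    b    a    d    e
      0    0    0    0    0    0
  d   0    1    1    1    1    1
  e   0    1    1    1    1    2
  c   0    1    1    1    1    2
  d   0    1    1    1    2    2
LCS length = dp[4][5] = 2

2


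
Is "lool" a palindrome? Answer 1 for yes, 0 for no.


Input: lool
Reversed: lool
  Compare pos 0 ('l') with pos 3 ('l'): match
  Compare pos 1 ('o') with pos 2 ('o'): match
Result: palindrome

1


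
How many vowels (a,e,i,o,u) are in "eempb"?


Input: eempb
Checking each character:
  'e' at position 0: vowel (running total: 1)
  'e' at position 1: vowel (running total: 2)
  'm' at position 2: consonant
  'p' at position 3: consonant
  'b' at position 4: consonant
Total vowels: 2

2


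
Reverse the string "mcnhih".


Input: mcnhih
Reading characters right to left:
  Position 5: 'h'
  Position 4: 'i'
  Position 3: 'h'
  Position 2: 'n'
  Position 1: 'c'
  Position 0: 'm'
Reversed: hihncm

hihncm


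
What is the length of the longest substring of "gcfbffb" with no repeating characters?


Input: "gcfbffb"
Sliding window (track last position of each char):
  Position 0 ('g'): window [0,0] length 1 -- new best
  Position 1 ('c'): window [0,1] length 2 -- new best
  Position 2 ('f'): window [0,2] length 3 -- new best
  Position 3 ('b'): window [0,3] length 4 -- new best
  Position 4 ('f'): repeat (last at 2), move window start to 3
  Position 4 ('f'): window [3,4] length 2
  Position 5 ('f'): repeat (last at 4), move window start to 5
  Position 5 ('f'): window [5,5] length 1
  Position 6 ('b'): window [5,6] length 2
Longest substring with no repeats: "gcfb" with length 4

4


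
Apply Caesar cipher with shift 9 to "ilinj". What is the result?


Caesar cipher: shift "ilinj" by 9
  'i' (pos 8) + 9 = pos 17 = 'r'
  'l' (pos 11) + 9 = pos 20 = 'u'
  'i' (pos 8) + 9 = pos 17 = 'r'
  'n' (pos 13) + 9 = pos 22 = 'w'
  'j' (pos 9) + 9 = pos 18 = 's'
Result: rurws

rurws


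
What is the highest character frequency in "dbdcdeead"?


Input: dbdcdeead
Character counts:
  'a': 1
  'b': 1
  'c': 1
  'd': 4
  'e': 2
Maximum frequency: 4

4


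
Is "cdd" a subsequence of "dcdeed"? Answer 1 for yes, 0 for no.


Check if "cdd" is a subsequence of "dcdeed"
Greedy scan:
  Position 0 ('d'): no match needed
  Position 1 ('c'): matches sub[0] = 'c'
  Position 2 ('d'): matches sub[1] = 'd'
  Position 3 ('e'): no match needed
  Position 4 ('e'): no match needed
  Position 5 ('d'): matches sub[2] = 'd'
All 3 characters matched => is a subsequence

1


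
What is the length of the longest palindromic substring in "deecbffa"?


Input: "deecbffa"
Checking substrings for palindromes:
  [1:3] "ee" (len 2) => palindrome
  [5:7] "ff" (len 2) => palindrome
Longest palindromic substring: "ee" with length 2

2


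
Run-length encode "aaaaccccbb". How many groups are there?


Input: aaaaccccbb
Scanning for consecutive runs:
  Group 1: 'a' x 4 (positions 0-3)
  Group 2: 'c' x 4 (positions 4-7)
  Group 3: 'b' x 2 (positions 8-9)
Total groups: 3

3


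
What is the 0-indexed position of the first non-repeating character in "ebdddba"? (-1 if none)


Input: ebdddba
Character frequencies:
  'a': 1
  'b': 2
  'd': 3
  'e': 1
Scanning left to right for freq == 1:
  Position 0 ('e'): unique! => answer = 0

0


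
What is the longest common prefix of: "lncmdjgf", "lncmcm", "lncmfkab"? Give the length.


Words: lncmdjgf, lncmcm, lncmfkab
  Position 0: all 'l' => match
  Position 1: all 'n' => match
  Position 2: all 'c' => match
  Position 3: all 'm' => match
  Position 4: ('d', 'c', 'f') => mismatch, stop
LCP = "lncm" (length 4)

4


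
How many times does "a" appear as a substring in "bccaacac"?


Searching for "a" in "bccaacac"
Scanning each position:
  Position 0: "b" => no
  Position 1: "c" => no
  Position 2: "c" => no
  Position 3: "a" => MATCH
  Position 4: "a" => MATCH
  Position 5: "c" => no
  Position 6: "a" => MATCH
  Position 7: "c" => no
Total occurrences: 3

3


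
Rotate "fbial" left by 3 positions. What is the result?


Input: "fbial", rotate left by 3
First 3 characters: "fbi"
Remaining characters: "al"
Concatenate remaining + first: "al" + "fbi" = "alfbi"

alfbi


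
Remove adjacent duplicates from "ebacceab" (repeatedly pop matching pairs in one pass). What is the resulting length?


Input: ebacceab
Stack-based adjacent duplicate removal:
  Read 'e': push. Stack: e
  Read 'b': push. Stack: eb
  Read 'a': push. Stack: eba
  Read 'c': push. Stack: ebac
  Read 'c': matches stack top 'c' => pop. Stack: eba
  Read 'e': push. Stack: ebae
  Read 'a': push. Stack: ebaea
  Read 'b': push. Stack: ebaeab
Final stack: "ebaeab" (length 6)

6


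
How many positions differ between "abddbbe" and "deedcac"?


Comparing "abddbbe" and "deedcac" position by position:
  Position 0: 'a' vs 'd' => DIFFER
  Position 1: 'b' vs 'e' => DIFFER
  Position 2: 'd' vs 'e' => DIFFER
  Position 3: 'd' vs 'd' => same
  Position 4: 'b' vs 'c' => DIFFER
  Position 5: 'b' vs 'a' => DIFFER
  Position 6: 'e' vs 'c' => DIFFER
Positions that differ: 6

6


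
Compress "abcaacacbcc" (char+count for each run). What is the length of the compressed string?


Input: abcaacacbcc
Runs:
  'a' x 1 => "a1"
  'b' x 1 => "b1"
  'c' x 1 => "c1"
  'a' x 2 => "a2"
  'c' x 1 => "c1"
  'a' x 1 => "a1"
  'c' x 1 => "c1"
  'b' x 1 => "b1"
  'c' x 2 => "c2"
Compressed: "a1b1c1a2c1a1c1b1c2"
Compressed length: 18

18


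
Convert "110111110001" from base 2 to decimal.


Input: "110111110001" in base 2
Positional expansion:
  Digit '1' (value 1) x 2^11 = 2048
  Digit '1' (value 1) x 2^10 = 1024
  Digit '0' (value 0) x 2^9 = 0
  Digit '1' (value 1) x 2^8 = 256
  Digit '1' (value 1) x 2^7 = 128
  Digit '1' (value 1) x 2^6 = 64
  Digit '1' (value 1) x 2^5 = 32
  Digit '1' (value 1) x 2^4 = 16
  Digit '0' (value 0) x 2^3 = 0
  Digit '0' (value 0) x 2^2 = 0
  Digit '0' (value 0) x 2^1 = 0
  Digit '1' (value 1) x 2^0 = 1
Sum = 3569

3569


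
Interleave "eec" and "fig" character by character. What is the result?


Interleaving "eec" and "fig":
  Position 0: 'e' from first, 'f' from second => "ef"
  Position 1: 'e' from first, 'i' from second => "ei"
  Position 2: 'c' from first, 'g' from second => "cg"
Result: efeicg

efeicg


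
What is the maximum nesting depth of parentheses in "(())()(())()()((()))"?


Input: "(())()(())()()((()))"
Tracking depth:
  Position 0 '(': depth becomes 1
  Position 1 '(': depth becomes 2
  Position 2 ')': depth becomes 1
  Position 3 ')': depth becomes 0
  Position 4 '(': depth becomes 1
  Position 5 ')': depth becomes 0
  Position 6 '(': depth becomes 1
  Position 7 '(': depth becomes 2
  Position 8 ')': depth becomes 1
  Position 9 ')': depth becomes 0
  Position 10 '(': depth becomes 1
  Position 11 ')': depth becomes 0
  Position 12 '(': depth becomes 1
  Position 13 ')': depth becomes 0
  Position 14 '(': depth becomes 1
  Position 15 '(': depth becomes 2
  Position 16 '(': depth becomes 3
  Position 17 ')': depth becomes 2
  Position 18 ')': depth becomes 1
  Position 19 ')': depth becomes 0
Maximum depth reached: 3

3


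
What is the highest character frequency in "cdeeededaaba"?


Input: cdeeededaaba
Character counts:
  'a': 3
  'b': 1
  'c': 1
  'd': 3
  'e': 4
Maximum frequency: 4

4


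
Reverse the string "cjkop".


Input: cjkop
Reading characters right to left:
  Position 4: 'p'
  Position 3: 'o'
  Position 2: 'k'
  Position 1: 'j'
  Position 0: 'c'
Reversed: pokjc

pokjc


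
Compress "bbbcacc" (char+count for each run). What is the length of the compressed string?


Input: bbbcacc
Runs:
  'b' x 3 => "b3"
  'c' x 1 => "c1"
  'a' x 1 => "a1"
  'c' x 2 => "c2"
Compressed: "b3c1a1c2"
Compressed length: 8

8


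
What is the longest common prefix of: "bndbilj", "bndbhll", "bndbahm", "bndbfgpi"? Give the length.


Words: bndbilj, bndbhll, bndbahm, bndbfgpi
  Position 0: all 'b' => match
  Position 1: all 'n' => match
  Position 2: all 'd' => match
  Position 3: all 'b' => match
  Position 4: ('i', 'h', 'a', 'f') => mismatch, stop
LCP = "bndb" (length 4)

4


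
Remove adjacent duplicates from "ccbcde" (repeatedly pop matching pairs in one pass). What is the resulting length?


Input: ccbcde
Stack-based adjacent duplicate removal:
  Read 'c': push. Stack: c
  Read 'c': matches stack top 'c' => pop. Stack: (empty)
  Read 'b': push. Stack: b
  Read 'c': push. Stack: bc
  Read 'd': push. Stack: bcd
  Read 'e': push. Stack: bcde
Final stack: "bcde" (length 4)

4


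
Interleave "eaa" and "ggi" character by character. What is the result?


Interleaving "eaa" and "ggi":
  Position 0: 'e' from first, 'g' from second => "eg"
  Position 1: 'a' from first, 'g' from second => "ag"
  Position 2: 'a' from first, 'i' from second => "ai"
Result: egagai

egagai


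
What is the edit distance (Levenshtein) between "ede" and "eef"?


Computing edit distance: "ede" -> "eef"
DP table:
           e    e    f
      0    1    2    3
  e   1    0    1    2
  d   2    1    1    2
  e   3    2    1    2
Edit distance = dp[3][3] = 2

2


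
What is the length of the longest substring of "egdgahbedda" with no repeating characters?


Input: "egdgahbedda"
Sliding window (track last position of each char):
  Position 0 ('e'): window [0,0] length 1 -- new best
  Position 1 ('g'): window [0,1] length 2 -- new best
  Position 2 ('d'): window [0,2] length 3 -- new best
  Position 3 ('g'): repeat (last at 1), move window start to 2
  Position 3 ('g'): window [2,3] length 2
  Position 4 ('a'): window [2,4] length 3
  Position 5 ('h'): window [2,5] length 4 -- new best
  Position 6 ('b'): window [2,6] length 5 -- new best
  Position 7 ('e'): window [2,7] length 6 -- new best
  Position 8 ('d'): repeat (last at 2), move window start to 3
  Position 8 ('d'): window [3,8] length 6
  Position 9 ('d'): repeat (last at 8), move window start to 9
  Position 9 ('d'): window [9,9] length 1
  Position 10 ('a'): window [9,10] length 2
Longest substring with no repeats: "dgahbe" with length 6

6


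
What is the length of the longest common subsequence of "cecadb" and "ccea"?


LCS of "cecadb" and "ccea"
DP table:
           c    c    e    a
      0    0    0    0    0
  c   0    1    1    1    1
  e   0    1    1    2    2
  c   0    1    2    2    2
  a   0    1    2    2    3
  d   0    1    2    2    3
  b   0    1    2    2    3
LCS length = dp[6][4] = 3

3


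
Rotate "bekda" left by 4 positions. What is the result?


Input: "bekda", rotate left by 4
First 4 characters: "bekd"
Remaining characters: "a"
Concatenate remaining + first: "a" + "bekd" = "abekd"

abekd


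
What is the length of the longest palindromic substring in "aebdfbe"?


Input: "aebdfbe"
Checking substrings for palindromes:
  No multi-char palindromic substrings found
Longest palindromic substring: "a" with length 1

1


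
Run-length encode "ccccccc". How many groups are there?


Input: ccccccc
Scanning for consecutive runs:
  Group 1: 'c' x 7 (positions 0-6)
Total groups: 1

1


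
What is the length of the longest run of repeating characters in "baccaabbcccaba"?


Input: "baccaabbcccaba"
Scanning for longest run:
  Position 1 ('a'): new char, reset run to 1
  Position 2 ('c'): new char, reset run to 1
  Position 3 ('c'): continues run of 'c', length=2
  Position 4 ('a'): new char, reset run to 1
  Position 5 ('a'): continues run of 'a', length=2
  Position 6 ('b'): new char, reset run to 1
  Position 7 ('b'): continues run of 'b', length=2
  Position 8 ('c'): new char, reset run to 1
  Position 9 ('c'): continues run of 'c', length=2
  Position 10 ('c'): continues run of 'c', length=3
  Position 11 ('a'): new char, reset run to 1
  Position 12 ('b'): new char, reset run to 1
  Position 13 ('a'): new char, reset run to 1
Longest run: 'c' with length 3

3


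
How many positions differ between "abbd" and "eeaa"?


Comparing "abbd" and "eeaa" position by position:
  Position 0: 'a' vs 'e' => DIFFER
  Position 1: 'b' vs 'e' => DIFFER
  Position 2: 'b' vs 'a' => DIFFER
  Position 3: 'd' vs 'a' => DIFFER
Positions that differ: 4

4


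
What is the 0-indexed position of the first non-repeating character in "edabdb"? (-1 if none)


Input: edabdb
Character frequencies:
  'a': 1
  'b': 2
  'd': 2
  'e': 1
Scanning left to right for freq == 1:
  Position 0 ('e'): unique! => answer = 0

0


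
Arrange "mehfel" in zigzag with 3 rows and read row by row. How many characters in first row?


Zigzag "mehfel" into 3 rows:
Placing characters:
  'm' => row 0
  'e' => row 1
  'h' => row 2
  'f' => row 1
  'e' => row 0
  'l' => row 1
Rows:
  Row 0: "me"
  Row 1: "efl"
  Row 2: "h"
First row length: 2

2


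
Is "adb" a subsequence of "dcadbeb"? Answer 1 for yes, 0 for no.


Check if "adb" is a subsequence of "dcadbeb"
Greedy scan:
  Position 0 ('d'): no match needed
  Position 1 ('c'): no match needed
  Position 2 ('a'): matches sub[0] = 'a'
  Position 3 ('d'): matches sub[1] = 'd'
  Position 4 ('b'): matches sub[2] = 'b'
  Position 5 ('e'): no match needed
  Position 6 ('b'): no match needed
All 3 characters matched => is a subsequence

1


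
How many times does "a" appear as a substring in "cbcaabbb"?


Searching for "a" in "cbcaabbb"
Scanning each position:
  Position 0: "c" => no
  Position 1: "b" => no
  Position 2: "c" => no
  Position 3: "a" => MATCH
  Position 4: "a" => MATCH
  Position 5: "b" => no
  Position 6: "b" => no
  Position 7: "b" => no
Total occurrences: 2

2


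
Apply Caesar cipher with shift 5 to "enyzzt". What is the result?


Caesar cipher: shift "enyzzt" by 5
  'e' (pos 4) + 5 = pos 9 = 'j'
  'n' (pos 13) + 5 = pos 18 = 's'
  'y' (pos 24) + 5 = pos 3 = 'd'
  'z' (pos 25) + 5 = pos 4 = 'e'
  'z' (pos 25) + 5 = pos 4 = 'e'
  't' (pos 19) + 5 = pos 24 = 'y'
Result: jsdeey

jsdeey


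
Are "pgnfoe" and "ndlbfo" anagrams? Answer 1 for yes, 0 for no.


Strings: "pgnfoe", "ndlbfo"
Sorted first:  efgnop
Sorted second: bdflno
Differ at position 0: 'e' vs 'b' => not anagrams

0


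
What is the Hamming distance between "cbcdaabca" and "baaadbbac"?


Comparing "cbcdaabca" and "baaadbbac" position by position:
  Position 0: 'c' vs 'b' => differ
  Position 1: 'b' vs 'a' => differ
  Position 2: 'c' vs 'a' => differ
  Position 3: 'd' vs 'a' => differ
  Position 4: 'a' vs 'd' => differ
  Position 5: 'a' vs 'b' => differ
  Position 6: 'b' vs 'b' => same
  Position 7: 'c' vs 'a' => differ
  Position 8: 'a' vs 'c' => differ
Total differences (Hamming distance): 8

8


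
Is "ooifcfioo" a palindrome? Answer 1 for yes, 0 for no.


Input: ooifcfioo
Reversed: ooifcfioo
  Compare pos 0 ('o') with pos 8 ('o'): match
  Compare pos 1 ('o') with pos 7 ('o'): match
  Compare pos 2 ('i') with pos 6 ('i'): match
  Compare pos 3 ('f') with pos 5 ('f'): match
Result: palindrome

1


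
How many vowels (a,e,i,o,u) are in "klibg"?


Input: klibg
Checking each character:
  'k' at position 0: consonant
  'l' at position 1: consonant
  'i' at position 2: vowel (running total: 1)
  'b' at position 3: consonant
  'g' at position 4: consonant
Total vowels: 1

1


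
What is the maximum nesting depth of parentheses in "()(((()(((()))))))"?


Input: "()(((()(((()))))))"
Tracking depth:
  Position 0 '(': depth becomes 1
  Position 1 ')': depth becomes 0
  Position 2 '(': depth becomes 1
  Position 3 '(': depth becomes 2
  Position 4 '(': depth becomes 3
  Position 5 '(': depth becomes 4
  Position 6 ')': depth becomes 3
  Position 7 '(': depth becomes 4
  Position 8 '(': depth becomes 5
  Position 9 '(': depth becomes 6
  Position 10 '(': depth becomes 7
  Position 11 ')': depth becomes 6
  Position 12 ')': depth becomes 5
  Position 13 ')': depth becomes 4
  Position 14 ')': depth becomes 3
  Position 15 ')': depth becomes 2
  Position 16 ')': depth becomes 1
  Position 17 ')': depth becomes 0
Maximum depth reached: 7

7


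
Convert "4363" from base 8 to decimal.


Input: "4363" in base 8
Positional expansion:
  Digit '4' (value 4) x 8^3 = 2048
  Digit '3' (value 3) x 8^2 = 192
  Digit '6' (value 6) x 8^1 = 48
  Digit '3' (value 3) x 8^0 = 3
Sum = 2291

2291


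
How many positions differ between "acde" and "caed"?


Comparing "acde" and "caed" position by position:
  Position 0: 'a' vs 'c' => DIFFER
  Position 1: 'c' vs 'a' => DIFFER
  Position 2: 'd' vs 'e' => DIFFER
  Position 3: 'e' vs 'd' => DIFFER
Positions that differ: 4

4


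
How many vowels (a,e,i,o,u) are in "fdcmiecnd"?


Input: fdcmiecnd
Checking each character:
  'f' at position 0: consonant
  'd' at position 1: consonant
  'c' at position 2: consonant
  'm' at position 3: consonant
  'i' at position 4: vowel (running total: 1)
  'e' at position 5: vowel (running total: 2)
  'c' at position 6: consonant
  'n' at position 7: consonant
  'd' at position 8: consonant
Total vowels: 2

2


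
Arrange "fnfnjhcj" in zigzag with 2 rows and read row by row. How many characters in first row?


Zigzag "fnfnjhcj" into 2 rows:
Placing characters:
  'f' => row 0
  'n' => row 1
  'f' => row 0
  'n' => row 1
  'j' => row 0
  'h' => row 1
  'c' => row 0
  'j' => row 1
Rows:
  Row 0: "ffjc"
  Row 1: "nnhj"
First row length: 4

4


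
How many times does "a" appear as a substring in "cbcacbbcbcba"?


Searching for "a" in "cbcacbbcbcba"
Scanning each position:
  Position 0: "c" => no
  Position 1: "b" => no
  Position 2: "c" => no
  Position 3: "a" => MATCH
  Position 4: "c" => no
  Position 5: "b" => no
  Position 6: "b" => no
  Position 7: "c" => no
  Position 8: "b" => no
  Position 9: "c" => no
  Position 10: "b" => no
  Position 11: "a" => MATCH
Total occurrences: 2

2


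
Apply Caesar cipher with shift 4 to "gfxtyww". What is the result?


Caesar cipher: shift "gfxtyww" by 4
  'g' (pos 6) + 4 = pos 10 = 'k'
  'f' (pos 5) + 4 = pos 9 = 'j'
  'x' (pos 23) + 4 = pos 1 = 'b'
  't' (pos 19) + 4 = pos 23 = 'x'
  'y' (pos 24) + 4 = pos 2 = 'c'
  'w' (pos 22) + 4 = pos 0 = 'a'
  'w' (pos 22) + 4 = pos 0 = 'a'
Result: kjbxcaa

kjbxcaa


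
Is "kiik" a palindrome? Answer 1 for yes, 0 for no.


Input: kiik
Reversed: kiik
  Compare pos 0 ('k') with pos 3 ('k'): match
  Compare pos 1 ('i') with pos 2 ('i'): match
Result: palindrome

1


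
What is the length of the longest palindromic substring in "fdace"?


Input: "fdace"
Checking substrings for palindromes:
  No multi-char palindromic substrings found
Longest palindromic substring: "f" with length 1

1


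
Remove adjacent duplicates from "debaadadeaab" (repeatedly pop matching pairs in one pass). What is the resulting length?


Input: debaadadeaab
Stack-based adjacent duplicate removal:
  Read 'd': push. Stack: d
  Read 'e': push. Stack: de
  Read 'b': push. Stack: deb
  Read 'a': push. Stack: deba
  Read 'a': matches stack top 'a' => pop. Stack: deb
  Read 'd': push. Stack: debd
  Read 'a': push. Stack: debda
  Read 'd': push. Stack: debdad
  Read 'e': push. Stack: debdade
  Read 'a': push. Stack: debdadea
  Read 'a': matches stack top 'a' => pop. Stack: debdade
  Read 'b': push. Stack: debdadeb
Final stack: "debdadeb" (length 8)

8


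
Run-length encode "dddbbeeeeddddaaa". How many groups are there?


Input: dddbbeeeeddddaaa
Scanning for consecutive runs:
  Group 1: 'd' x 3 (positions 0-2)
  Group 2: 'b' x 2 (positions 3-4)
  Group 3: 'e' x 4 (positions 5-8)
  Group 4: 'd' x 4 (positions 9-12)
  Group 5: 'a' x 3 (positions 13-15)
Total groups: 5

5


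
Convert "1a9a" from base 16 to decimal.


Input: "1a9a" in base 16
Positional expansion:
  Digit '1' (value 1) x 16^3 = 4096
  Digit 'a' (value 10) x 16^2 = 2560
  Digit '9' (value 9) x 16^1 = 144
  Digit 'a' (value 10) x 16^0 = 10
Sum = 6810

6810


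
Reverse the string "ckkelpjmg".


Input: ckkelpjmg
Reading characters right to left:
  Position 8: 'g'
  Position 7: 'm'
  Position 6: 'j'
  Position 5: 'p'
  Position 4: 'l'
  Position 3: 'e'
  Position 2: 'k'
  Position 1: 'k'
  Position 0: 'c'
Reversed: gmjplekkc

gmjplekkc


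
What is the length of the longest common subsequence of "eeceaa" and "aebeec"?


LCS of "eeceaa" and "aebeec"
DP table:
           a    e    b    e    e    c
      0    0    0    0    0    0    0
  e   0    0    1    1    1    1    1
  e   0    0    1    1    2    2    2
  c   0    0    1    1    2    2    3
  e   0    0    1    1    2    3    3
  a   0    1    1    1    2    3    3
  a   0    1    1    1    2    3    3
LCS length = dp[6][6] = 3

3


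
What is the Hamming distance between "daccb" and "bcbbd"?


Comparing "daccb" and "bcbbd" position by position:
  Position 0: 'd' vs 'b' => differ
  Position 1: 'a' vs 'c' => differ
  Position 2: 'c' vs 'b' => differ
  Position 3: 'c' vs 'b' => differ
  Position 4: 'b' vs 'd' => differ
Total differences (Hamming distance): 5

5


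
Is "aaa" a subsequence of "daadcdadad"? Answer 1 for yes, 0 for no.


Check if "aaa" is a subsequence of "daadcdadad"
Greedy scan:
  Position 0 ('d'): no match needed
  Position 1 ('a'): matches sub[0] = 'a'
  Position 2 ('a'): matches sub[1] = 'a'
  Position 3 ('d'): no match needed
  Position 4 ('c'): no match needed
  Position 5 ('d'): no match needed
  Position 6 ('a'): matches sub[2] = 'a'
  Position 7 ('d'): no match needed
  Position 8 ('a'): no match needed
  Position 9 ('d'): no match needed
All 3 characters matched => is a subsequence

1


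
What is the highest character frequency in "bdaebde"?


Input: bdaebde
Character counts:
  'a': 1
  'b': 2
  'd': 2
  'e': 2
Maximum frequency: 2

2


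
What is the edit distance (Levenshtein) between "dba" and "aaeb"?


Computing edit distance: "dba" -> "aaeb"
DP table:
           a    a    e    b
      0    1    2    3    4
  d   1    1    2    3    4
  b   2    2    2    3    3
  a   3    2    2    3    4
Edit distance = dp[3][4] = 4

4


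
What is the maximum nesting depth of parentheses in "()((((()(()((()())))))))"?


Input: "()((((()(()((()())))))))"
Tracking depth:
  Position 0 '(': depth becomes 1
  Position 1 ')': depth becomes 0
  Position 2 '(': depth becomes 1
  Position 3 '(': depth becomes 2
  Position 4 '(': depth becomes 3
  Position 5 '(': depth becomes 4
  Position 6 '(': depth becomes 5
  Position 7 ')': depth becomes 4
  Position 8 '(': depth becomes 5
  Position 9 '(': depth becomes 6
  Position 10 ')': depth becomes 5
  Position 11 '(': depth becomes 6
  Position 12 '(': depth becomes 7
  Position 13 '(': depth becomes 8
  Position 14 ')': depth becomes 7
  Position 15 '(': depth becomes 8
  Position 16 ')': depth becomes 7
  Position 17 ')': depth becomes 6
  Position 18 ')': depth becomes 5
  Position 19 ')': depth becomes 4
  Position 20 ')': depth becomes 3
  Position 21 ')': depth becomes 2
  Position 22 ')': depth becomes 1
  Position 23 ')': depth becomes 0
Maximum depth reached: 8

8


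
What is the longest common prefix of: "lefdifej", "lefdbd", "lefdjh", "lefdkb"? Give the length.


Words: lefdifej, lefdbd, lefdjh, lefdkb
  Position 0: all 'l' => match
  Position 1: all 'e' => match
  Position 2: all 'f' => match
  Position 3: all 'd' => match
  Position 4: ('i', 'b', 'j', 'k') => mismatch, stop
LCP = "lefd" (length 4)

4


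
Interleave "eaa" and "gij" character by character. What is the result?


Interleaving "eaa" and "gij":
  Position 0: 'e' from first, 'g' from second => "eg"
  Position 1: 'a' from first, 'i' from second => "ai"
  Position 2: 'a' from first, 'j' from second => "aj"
Result: egaiaj

egaiaj


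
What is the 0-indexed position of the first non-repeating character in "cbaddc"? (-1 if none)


Input: cbaddc
Character frequencies:
  'a': 1
  'b': 1
  'c': 2
  'd': 2
Scanning left to right for freq == 1:
  Position 0 ('c'): freq=2, skip
  Position 1 ('b'): unique! => answer = 1

1


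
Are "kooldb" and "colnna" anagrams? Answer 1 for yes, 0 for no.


Strings: "kooldb", "colnna"
Sorted first:  bdkloo
Sorted second: aclnno
Differ at position 0: 'b' vs 'a' => not anagrams

0


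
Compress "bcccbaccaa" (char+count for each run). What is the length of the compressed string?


Input: bcccbaccaa
Runs:
  'b' x 1 => "b1"
  'c' x 3 => "c3"
  'b' x 1 => "b1"
  'a' x 1 => "a1"
  'c' x 2 => "c2"
  'a' x 2 => "a2"
Compressed: "b1c3b1a1c2a2"
Compressed length: 12

12


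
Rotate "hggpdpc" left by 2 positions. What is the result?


Input: "hggpdpc", rotate left by 2
First 2 characters: "hg"
Remaining characters: "gpdpc"
Concatenate remaining + first: "gpdpc" + "hg" = "gpdpchg"

gpdpchg


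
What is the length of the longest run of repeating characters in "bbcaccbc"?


Input: "bbcaccbc"
Scanning for longest run:
  Position 1 ('b'): continues run of 'b', length=2
  Position 2 ('c'): new char, reset run to 1
  Position 3 ('a'): new char, reset run to 1
  Position 4 ('c'): new char, reset run to 1
  Position 5 ('c'): continues run of 'c', length=2
  Position 6 ('b'): new char, reset run to 1
  Position 7 ('c'): new char, reset run to 1
Longest run: 'b' with length 2

2


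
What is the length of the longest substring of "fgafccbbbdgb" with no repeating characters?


Input: "fgafccbbbdgb"
Sliding window (track last position of each char):
  Position 0 ('f'): window [0,0] length 1 -- new best
  Position 1 ('g'): window [0,1] length 2 -- new best
  Position 2 ('a'): window [0,2] length 3 -- new best
  Position 3 ('f'): repeat (last at 0), move window start to 1
  Position 3 ('f'): window [1,3] length 3
  Position 4 ('c'): window [1,4] length 4 -- new best
  Position 5 ('c'): repeat (last at 4), move window start to 5
  Position 5 ('c'): window [5,5] length 1
  Position 6 ('b'): window [5,6] length 2
  Position 7 ('b'): repeat (last at 6), move window start to 7
  Position 7 ('b'): window [7,7] length 1
  Position 8 ('b'): repeat (last at 7), move window start to 8
  Position 8 ('b'): window [8,8] length 1
  Position 9 ('d'): window [8,9] length 2
  Position 10 ('g'): window [8,10] length 3
  Position 11 ('b'): repeat (last at 8), move window start to 9
  Position 11 ('b'): window [9,11] length 3
Longest substring with no repeats: "gafc" with length 4

4


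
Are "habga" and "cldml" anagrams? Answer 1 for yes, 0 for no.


Strings: "habga", "cldml"
Sorted first:  aabgh
Sorted second: cdllm
Differ at position 0: 'a' vs 'c' => not anagrams

0


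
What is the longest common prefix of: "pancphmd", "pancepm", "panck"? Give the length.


Words: pancphmd, pancepm, panck
  Position 0: all 'p' => match
  Position 1: all 'a' => match
  Position 2: all 'n' => match
  Position 3: all 'c' => match
  Position 4: ('p', 'e', 'k') => mismatch, stop
LCP = "panc" (length 4)

4


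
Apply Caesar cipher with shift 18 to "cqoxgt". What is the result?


Caesar cipher: shift "cqoxgt" by 18
  'c' (pos 2) + 18 = pos 20 = 'u'
  'q' (pos 16) + 18 = pos 8 = 'i'
  'o' (pos 14) + 18 = pos 6 = 'g'
  'x' (pos 23) + 18 = pos 15 = 'p'
  'g' (pos 6) + 18 = pos 24 = 'y'
  't' (pos 19) + 18 = pos 11 = 'l'
Result: uigpyl

uigpyl


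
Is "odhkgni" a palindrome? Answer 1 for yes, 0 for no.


Input: odhkgni
Reversed: ingkhdo
  Compare pos 0 ('o') with pos 6 ('i'): MISMATCH
  Compare pos 1 ('d') with pos 5 ('n'): MISMATCH
  Compare pos 2 ('h') with pos 4 ('g'): MISMATCH
Result: not a palindrome

0


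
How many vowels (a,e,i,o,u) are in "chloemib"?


Input: chloemib
Checking each character:
  'c' at position 0: consonant
  'h' at position 1: consonant
  'l' at position 2: consonant
  'o' at position 3: vowel (running total: 1)
  'e' at position 4: vowel (running total: 2)
  'm' at position 5: consonant
  'i' at position 6: vowel (running total: 3)
  'b' at position 7: consonant
Total vowels: 3

3


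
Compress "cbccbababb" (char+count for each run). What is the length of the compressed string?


Input: cbccbababb
Runs:
  'c' x 1 => "c1"
  'b' x 1 => "b1"
  'c' x 2 => "c2"
  'b' x 1 => "b1"
  'a' x 1 => "a1"
  'b' x 1 => "b1"
  'a' x 1 => "a1"
  'b' x 2 => "b2"
Compressed: "c1b1c2b1a1b1a1b2"
Compressed length: 16

16


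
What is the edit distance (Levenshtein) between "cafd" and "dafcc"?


Computing edit distance: "cafd" -> "dafcc"
DP table:
           d    a    f    c    c
      0    1    2    3    4    5
  c   1    1    2    3    3    4
  a   2    2    1    2    3    4
  f   3    3    2    1    2    3
  d   4    3    3    2    2    3
Edit distance = dp[4][5] = 3

3


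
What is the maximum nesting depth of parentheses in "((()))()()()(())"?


Input: "((()))()()()(())"
Tracking depth:
  Position 0 '(': depth becomes 1
  Position 1 '(': depth becomes 2
  Position 2 '(': depth becomes 3
  Position 3 ')': depth becomes 2
  Position 4 ')': depth becomes 1
  Position 5 ')': depth becomes 0
  Position 6 '(': depth becomes 1
  Position 7 ')': depth becomes 0
  Position 8 '(': depth becomes 1
  Position 9 ')': depth becomes 0
  Position 10 '(': depth becomes 1
  Position 11 ')': depth becomes 0
  Position 12 '(': depth becomes 1
  Position 13 '(': depth becomes 2
  Position 14 ')': depth becomes 1
  Position 15 ')': depth becomes 0
Maximum depth reached: 3

3


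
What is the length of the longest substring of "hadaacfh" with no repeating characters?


Input: "hadaacfh"
Sliding window (track last position of each char):
  Position 0 ('h'): window [0,0] length 1 -- new best
  Position 1 ('a'): window [0,1] length 2 -- new best
  Position 2 ('d'): window [0,2] length 3 -- new best
  Position 3 ('a'): repeat (last at 1), move window start to 2
  Position 3 ('a'): window [2,3] length 2
  Position 4 ('a'): repeat (last at 3), move window start to 4
  Position 4 ('a'): window [4,4] length 1
  Position 5 ('c'): window [4,5] length 2
  Position 6 ('f'): window [4,6] length 3
  Position 7 ('h'): window [4,7] length 4 -- new best
Longest substring with no repeats: "acfh" with length 4

4


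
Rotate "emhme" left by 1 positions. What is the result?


Input: "emhme", rotate left by 1
First 1 characters: "e"
Remaining characters: "mhme"
Concatenate remaining + first: "mhme" + "e" = "mhmee"

mhmee


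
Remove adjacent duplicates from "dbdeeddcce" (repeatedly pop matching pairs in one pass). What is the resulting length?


Input: dbdeeddcce
Stack-based adjacent duplicate removal:
  Read 'd': push. Stack: d
  Read 'b': push. Stack: db
  Read 'd': push. Stack: dbd
  Read 'e': push. Stack: dbde
  Read 'e': matches stack top 'e' => pop. Stack: dbd
  Read 'd': matches stack top 'd' => pop. Stack: db
  Read 'd': push. Stack: dbd
  Read 'c': push. Stack: dbdc
  Read 'c': matches stack top 'c' => pop. Stack: dbd
  Read 'e': push. Stack: dbde
Final stack: "dbde" (length 4)

4


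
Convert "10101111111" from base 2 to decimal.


Input: "10101111111" in base 2
Positional expansion:
  Digit '1' (value 1) x 2^10 = 1024
  Digit '0' (value 0) x 2^9 = 0
  Digit '1' (value 1) x 2^8 = 256
  Digit '0' (value 0) x 2^7 = 0
  Digit '1' (value 1) x 2^6 = 64
  Digit '1' (value 1) x 2^5 = 32
  Digit '1' (value 1) x 2^4 = 16
  Digit '1' (value 1) x 2^3 = 8
  Digit '1' (value 1) x 2^2 = 4
  Digit '1' (value 1) x 2^1 = 2
  Digit '1' (value 1) x 2^0 = 1
Sum = 1407

1407


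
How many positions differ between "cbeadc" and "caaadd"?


Comparing "cbeadc" and "caaadd" position by position:
  Position 0: 'c' vs 'c' => same
  Position 1: 'b' vs 'a' => DIFFER
  Position 2: 'e' vs 'a' => DIFFER
  Position 3: 'a' vs 'a' => same
  Position 4: 'd' vs 'd' => same
  Position 5: 'c' vs 'd' => DIFFER
Positions that differ: 3

3


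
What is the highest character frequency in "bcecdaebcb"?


Input: bcecdaebcb
Character counts:
  'a': 1
  'b': 3
  'c': 3
  'd': 1
  'e': 2
Maximum frequency: 3

3


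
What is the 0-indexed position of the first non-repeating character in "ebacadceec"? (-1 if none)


Input: ebacadceec
Character frequencies:
  'a': 2
  'b': 1
  'c': 3
  'd': 1
  'e': 3
Scanning left to right for freq == 1:
  Position 0 ('e'): freq=3, skip
  Position 1 ('b'): unique! => answer = 1

1


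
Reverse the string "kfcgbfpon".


Input: kfcgbfpon
Reading characters right to left:
  Position 8: 'n'
  Position 7: 'o'
  Position 6: 'p'
  Position 5: 'f'
  Position 4: 'b'
  Position 3: 'g'
  Position 2: 'c'
  Position 1: 'f'
  Position 0: 'k'
Reversed: nopfbgcfk

nopfbgcfk


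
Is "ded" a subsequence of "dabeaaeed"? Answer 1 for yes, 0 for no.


Check if "ded" is a subsequence of "dabeaaeed"
Greedy scan:
  Position 0 ('d'): matches sub[0] = 'd'
  Position 1 ('a'): no match needed
  Position 2 ('b'): no match needed
  Position 3 ('e'): matches sub[1] = 'e'
  Position 4 ('a'): no match needed
  Position 5 ('a'): no match needed
  Position 6 ('e'): no match needed
  Position 7 ('e'): no match needed
  Position 8 ('d'): matches sub[2] = 'd'
All 3 characters matched => is a subsequence

1
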